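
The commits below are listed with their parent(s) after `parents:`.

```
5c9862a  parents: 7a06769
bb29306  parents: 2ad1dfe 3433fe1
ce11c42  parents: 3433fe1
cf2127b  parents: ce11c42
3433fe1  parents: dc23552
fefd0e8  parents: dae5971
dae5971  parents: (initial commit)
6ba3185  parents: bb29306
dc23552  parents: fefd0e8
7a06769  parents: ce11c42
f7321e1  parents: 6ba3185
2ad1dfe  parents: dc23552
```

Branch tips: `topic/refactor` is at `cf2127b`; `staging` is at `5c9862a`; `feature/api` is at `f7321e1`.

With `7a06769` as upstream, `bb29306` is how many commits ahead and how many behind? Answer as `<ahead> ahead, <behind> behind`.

Reachable from bb29306: {2ad1dfe, 3433fe1, bb29306, dae5971, dc23552, fefd0e8}.
Reachable from 7a06769: {3433fe1, 7a06769, ce11c42, dae5971, dc23552, fefd0e8}.
Only in bb29306's history (ahead): {2ad1dfe, bb29306} — 2.
Only in 7a06769's history (behind): {7a06769, ce11c42} — 2.

2 ahead, 2 behind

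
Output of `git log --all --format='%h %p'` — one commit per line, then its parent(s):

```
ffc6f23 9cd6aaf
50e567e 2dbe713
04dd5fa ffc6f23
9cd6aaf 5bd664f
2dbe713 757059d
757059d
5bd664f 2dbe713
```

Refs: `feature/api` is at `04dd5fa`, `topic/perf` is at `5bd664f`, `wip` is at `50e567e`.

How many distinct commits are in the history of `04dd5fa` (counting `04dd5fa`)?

Walking parent pointers from 04dd5fa: reachable set = {04dd5fa, 2dbe713, 5bd664f, 757059d, 9cd6aaf, ffc6f23}.
That is 6 commits.

6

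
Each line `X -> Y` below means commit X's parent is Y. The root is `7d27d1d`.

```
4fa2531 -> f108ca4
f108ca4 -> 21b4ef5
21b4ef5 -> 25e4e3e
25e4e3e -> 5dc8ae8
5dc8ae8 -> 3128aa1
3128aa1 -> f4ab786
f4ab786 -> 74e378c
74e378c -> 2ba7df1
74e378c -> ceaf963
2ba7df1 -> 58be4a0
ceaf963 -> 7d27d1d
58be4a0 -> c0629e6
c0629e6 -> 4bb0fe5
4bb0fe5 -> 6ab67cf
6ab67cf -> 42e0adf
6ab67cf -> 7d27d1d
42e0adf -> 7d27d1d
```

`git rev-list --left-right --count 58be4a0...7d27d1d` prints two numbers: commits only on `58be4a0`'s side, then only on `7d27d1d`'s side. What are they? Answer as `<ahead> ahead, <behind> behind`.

Reachable from 58be4a0: {42e0adf, 4bb0fe5, 58be4a0, 6ab67cf, 7d27d1d, c0629e6}.
Reachable from 7d27d1d: {7d27d1d}.
Only in 58be4a0's history (ahead): {42e0adf, 4bb0fe5, 58be4a0, 6ab67cf, c0629e6} — 5.
Only in 7d27d1d's history (behind): {} — 0.

5 ahead, 0 behind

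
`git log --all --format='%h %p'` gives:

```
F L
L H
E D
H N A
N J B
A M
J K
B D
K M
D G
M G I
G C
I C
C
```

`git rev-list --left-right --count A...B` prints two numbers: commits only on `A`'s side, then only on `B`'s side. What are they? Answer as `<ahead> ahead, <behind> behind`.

Reachable from A: {A, C, G, I, M}.
Reachable from B: {B, C, D, G}.
Only in A's history (ahead): {A, I, M} — 3.
Only in B's history (behind): {B, D} — 2.

3 ahead, 2 behind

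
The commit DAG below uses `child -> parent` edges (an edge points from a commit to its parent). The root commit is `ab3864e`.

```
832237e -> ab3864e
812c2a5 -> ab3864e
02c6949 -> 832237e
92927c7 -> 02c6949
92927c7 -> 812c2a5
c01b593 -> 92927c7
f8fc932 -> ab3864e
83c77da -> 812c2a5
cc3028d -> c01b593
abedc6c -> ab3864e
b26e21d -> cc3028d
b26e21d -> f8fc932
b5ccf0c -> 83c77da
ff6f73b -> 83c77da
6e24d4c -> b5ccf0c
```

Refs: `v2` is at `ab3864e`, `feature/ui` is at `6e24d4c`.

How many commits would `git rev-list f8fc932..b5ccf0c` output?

Reachable from b5ccf0c: {812c2a5, 83c77da, ab3864e, b5ccf0c}.
Reachable from f8fc932: {ab3864e, f8fc932}.
In b5ccf0c's history but not f8fc932's: {812c2a5, 83c77da, b5ccf0c} — 3 commits.

3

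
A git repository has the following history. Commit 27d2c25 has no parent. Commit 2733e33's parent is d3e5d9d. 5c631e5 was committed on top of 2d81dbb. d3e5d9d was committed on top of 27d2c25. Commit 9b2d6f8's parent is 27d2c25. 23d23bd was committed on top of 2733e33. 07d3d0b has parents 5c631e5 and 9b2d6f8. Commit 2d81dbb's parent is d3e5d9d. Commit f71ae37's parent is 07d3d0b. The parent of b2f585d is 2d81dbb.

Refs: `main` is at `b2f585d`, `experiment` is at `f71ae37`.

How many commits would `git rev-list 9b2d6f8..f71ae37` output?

5

Reachable from f71ae37: {07d3d0b, 27d2c25, 2d81dbb, 5c631e5, 9b2d6f8, d3e5d9d, f71ae37}.
Reachable from 9b2d6f8: {27d2c25, 9b2d6f8}.
In f71ae37's history but not 9b2d6f8's: {07d3d0b, 2d81dbb, 5c631e5, d3e5d9d, f71ae37} — 5 commits.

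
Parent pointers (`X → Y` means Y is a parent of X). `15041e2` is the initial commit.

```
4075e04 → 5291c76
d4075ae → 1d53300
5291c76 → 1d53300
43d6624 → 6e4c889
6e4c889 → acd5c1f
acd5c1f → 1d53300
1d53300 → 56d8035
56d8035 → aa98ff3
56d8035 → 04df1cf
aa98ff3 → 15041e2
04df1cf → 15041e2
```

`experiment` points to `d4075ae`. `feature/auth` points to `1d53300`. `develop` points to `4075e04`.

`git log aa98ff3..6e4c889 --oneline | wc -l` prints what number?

Reachable from 6e4c889: {04df1cf, 15041e2, 1d53300, 56d8035, 6e4c889, aa98ff3, acd5c1f}.
Reachable from aa98ff3: {15041e2, aa98ff3}.
In 6e4c889's history but not aa98ff3's: {04df1cf, 1d53300, 56d8035, 6e4c889, acd5c1f} — 5 commits.

5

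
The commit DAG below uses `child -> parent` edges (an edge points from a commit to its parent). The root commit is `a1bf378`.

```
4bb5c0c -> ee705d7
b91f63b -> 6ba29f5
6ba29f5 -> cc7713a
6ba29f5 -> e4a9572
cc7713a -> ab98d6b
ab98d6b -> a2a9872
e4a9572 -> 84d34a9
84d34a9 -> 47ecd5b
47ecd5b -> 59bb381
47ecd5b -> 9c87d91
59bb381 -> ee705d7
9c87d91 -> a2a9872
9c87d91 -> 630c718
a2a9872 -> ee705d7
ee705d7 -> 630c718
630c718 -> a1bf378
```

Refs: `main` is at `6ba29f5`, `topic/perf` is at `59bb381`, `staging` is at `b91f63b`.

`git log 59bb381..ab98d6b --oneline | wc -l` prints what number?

Reachable from ab98d6b: {630c718, a1bf378, a2a9872, ab98d6b, ee705d7}.
Reachable from 59bb381: {59bb381, 630c718, a1bf378, ee705d7}.
In ab98d6b's history but not 59bb381's: {a2a9872, ab98d6b} — 2 commits.

2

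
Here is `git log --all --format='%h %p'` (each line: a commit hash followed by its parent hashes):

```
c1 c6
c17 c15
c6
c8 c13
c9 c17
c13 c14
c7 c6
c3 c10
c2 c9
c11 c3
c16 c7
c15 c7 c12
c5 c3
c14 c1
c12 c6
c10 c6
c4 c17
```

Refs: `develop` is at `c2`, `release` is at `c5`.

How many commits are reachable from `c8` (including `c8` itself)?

5

Walking parent pointers from c8: reachable set = {c1, c13, c14, c6, c8}.
That is 5 commits.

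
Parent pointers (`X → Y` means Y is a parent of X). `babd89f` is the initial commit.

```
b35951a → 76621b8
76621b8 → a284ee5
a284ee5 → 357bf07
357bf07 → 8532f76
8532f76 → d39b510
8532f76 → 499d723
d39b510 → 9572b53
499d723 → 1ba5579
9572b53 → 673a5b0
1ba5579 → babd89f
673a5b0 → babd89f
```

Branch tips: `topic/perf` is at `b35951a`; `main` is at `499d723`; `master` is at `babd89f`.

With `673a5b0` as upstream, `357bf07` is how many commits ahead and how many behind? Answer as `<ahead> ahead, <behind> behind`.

Reachable from 357bf07: {1ba5579, 357bf07, 499d723, 673a5b0, 8532f76, 9572b53, babd89f, d39b510}.
Reachable from 673a5b0: {673a5b0, babd89f}.
Only in 357bf07's history (ahead): {1ba5579, 357bf07, 499d723, 8532f76, 9572b53, d39b510} — 6.
Only in 673a5b0's history (behind): {} — 0.

6 ahead, 0 behind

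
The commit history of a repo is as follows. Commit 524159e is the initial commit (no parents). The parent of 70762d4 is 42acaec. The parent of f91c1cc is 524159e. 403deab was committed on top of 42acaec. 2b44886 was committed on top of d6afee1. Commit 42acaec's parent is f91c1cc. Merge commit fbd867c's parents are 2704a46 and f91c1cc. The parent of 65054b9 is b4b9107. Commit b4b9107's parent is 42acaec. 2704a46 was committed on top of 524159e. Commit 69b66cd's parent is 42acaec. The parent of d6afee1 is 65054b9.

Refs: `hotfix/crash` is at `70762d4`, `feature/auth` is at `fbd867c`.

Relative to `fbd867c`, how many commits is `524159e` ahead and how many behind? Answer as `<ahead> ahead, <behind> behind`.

Reachable from 524159e: {524159e}.
Reachable from fbd867c: {2704a46, 524159e, f91c1cc, fbd867c}.
Only in 524159e's history (ahead): {} — 0.
Only in fbd867c's history (behind): {2704a46, f91c1cc, fbd867c} — 3.

0 ahead, 3 behind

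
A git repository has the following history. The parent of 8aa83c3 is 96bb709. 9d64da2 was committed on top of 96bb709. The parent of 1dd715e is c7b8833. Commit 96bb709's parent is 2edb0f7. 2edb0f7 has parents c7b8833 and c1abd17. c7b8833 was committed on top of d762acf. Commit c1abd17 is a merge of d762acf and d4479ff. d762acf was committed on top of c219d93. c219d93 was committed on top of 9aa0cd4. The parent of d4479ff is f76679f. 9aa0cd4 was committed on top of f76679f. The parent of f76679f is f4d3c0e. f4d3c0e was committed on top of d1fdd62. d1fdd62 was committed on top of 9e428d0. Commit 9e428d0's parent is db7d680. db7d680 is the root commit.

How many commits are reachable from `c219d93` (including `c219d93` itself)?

7

Walking parent pointers from c219d93: reachable set = {9aa0cd4, 9e428d0, c219d93, d1fdd62, db7d680, f4d3c0e, f76679f}.
That is 7 commits.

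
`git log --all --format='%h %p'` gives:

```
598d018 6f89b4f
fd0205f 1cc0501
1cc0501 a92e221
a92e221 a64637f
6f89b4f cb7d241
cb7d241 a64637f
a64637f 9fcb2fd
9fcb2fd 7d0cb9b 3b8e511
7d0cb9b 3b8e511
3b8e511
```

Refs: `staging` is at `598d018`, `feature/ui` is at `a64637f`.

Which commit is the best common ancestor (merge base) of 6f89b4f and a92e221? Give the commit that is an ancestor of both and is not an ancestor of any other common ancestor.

Ancestors of 6f89b4f: {3b8e511, 6f89b4f, 7d0cb9b, 9fcb2fd, a64637f, cb7d241}.
Ancestors of a92e221: {3b8e511, 7d0cb9b, 9fcb2fd, a64637f, a92e221}.
Common ancestors: {3b8e511, 7d0cb9b, 9fcb2fd, a64637f}.
Among these, a64637f is not an ancestor of any other common ancestor — it is the merge base.

a64637f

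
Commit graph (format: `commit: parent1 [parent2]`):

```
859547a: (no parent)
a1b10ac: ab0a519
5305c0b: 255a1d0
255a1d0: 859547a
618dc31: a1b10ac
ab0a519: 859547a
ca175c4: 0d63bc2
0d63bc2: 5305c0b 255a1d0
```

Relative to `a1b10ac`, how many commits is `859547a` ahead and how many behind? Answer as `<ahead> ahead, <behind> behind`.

Reachable from 859547a: {859547a}.
Reachable from a1b10ac: {859547a, a1b10ac, ab0a519}.
Only in 859547a's history (ahead): {} — 0.
Only in a1b10ac's history (behind): {a1b10ac, ab0a519} — 2.

0 ahead, 2 behind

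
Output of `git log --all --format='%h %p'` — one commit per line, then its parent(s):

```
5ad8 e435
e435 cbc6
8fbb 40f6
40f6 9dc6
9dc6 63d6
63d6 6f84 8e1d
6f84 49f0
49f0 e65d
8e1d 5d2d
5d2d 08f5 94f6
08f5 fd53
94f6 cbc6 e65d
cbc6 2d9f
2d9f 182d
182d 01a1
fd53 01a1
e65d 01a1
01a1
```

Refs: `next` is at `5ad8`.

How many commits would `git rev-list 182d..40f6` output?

Reachable from 40f6: {01a1, 08f5, 182d, 2d9f, 40f6, 49f0, 5d2d, 63d6, 6f84, 8e1d, 94f6, 9dc6, cbc6, e65d, fd53}.
Reachable from 182d: {01a1, 182d}.
In 40f6's history but not 182d's: {08f5, 2d9f, 40f6, 49f0, 5d2d, 63d6, 6f84, 8e1d, 94f6, 9dc6, cbc6, e65d, fd53} — 13 commits.

13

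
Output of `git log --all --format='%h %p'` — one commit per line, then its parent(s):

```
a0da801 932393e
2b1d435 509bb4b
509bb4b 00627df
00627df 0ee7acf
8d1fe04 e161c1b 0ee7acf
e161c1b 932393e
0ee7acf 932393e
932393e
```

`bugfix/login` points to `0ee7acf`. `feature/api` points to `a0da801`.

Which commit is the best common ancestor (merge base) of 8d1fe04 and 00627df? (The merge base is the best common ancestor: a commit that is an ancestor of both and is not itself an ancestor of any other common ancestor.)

Ancestors of 8d1fe04: {0ee7acf, 8d1fe04, 932393e, e161c1b}.
Ancestors of 00627df: {00627df, 0ee7acf, 932393e}.
Common ancestors: {0ee7acf, 932393e}.
Among these, 0ee7acf is not an ancestor of any other common ancestor — it is the merge base.

0ee7acf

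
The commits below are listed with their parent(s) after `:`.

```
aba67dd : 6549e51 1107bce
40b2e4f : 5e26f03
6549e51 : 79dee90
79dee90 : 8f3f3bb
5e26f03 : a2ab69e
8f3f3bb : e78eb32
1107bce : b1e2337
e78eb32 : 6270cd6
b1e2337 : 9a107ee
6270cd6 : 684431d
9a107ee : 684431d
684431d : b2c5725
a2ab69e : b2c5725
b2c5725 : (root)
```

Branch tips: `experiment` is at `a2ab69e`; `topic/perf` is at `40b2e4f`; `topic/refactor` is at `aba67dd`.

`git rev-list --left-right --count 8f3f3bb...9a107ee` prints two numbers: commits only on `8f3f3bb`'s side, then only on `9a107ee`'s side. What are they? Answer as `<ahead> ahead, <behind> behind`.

3 ahead, 1 behind

Reachable from 8f3f3bb: {6270cd6, 684431d, 8f3f3bb, b2c5725, e78eb32}.
Reachable from 9a107ee: {684431d, 9a107ee, b2c5725}.
Only in 8f3f3bb's history (ahead): {6270cd6, 8f3f3bb, e78eb32} — 3.
Only in 9a107ee's history (behind): {9a107ee} — 1.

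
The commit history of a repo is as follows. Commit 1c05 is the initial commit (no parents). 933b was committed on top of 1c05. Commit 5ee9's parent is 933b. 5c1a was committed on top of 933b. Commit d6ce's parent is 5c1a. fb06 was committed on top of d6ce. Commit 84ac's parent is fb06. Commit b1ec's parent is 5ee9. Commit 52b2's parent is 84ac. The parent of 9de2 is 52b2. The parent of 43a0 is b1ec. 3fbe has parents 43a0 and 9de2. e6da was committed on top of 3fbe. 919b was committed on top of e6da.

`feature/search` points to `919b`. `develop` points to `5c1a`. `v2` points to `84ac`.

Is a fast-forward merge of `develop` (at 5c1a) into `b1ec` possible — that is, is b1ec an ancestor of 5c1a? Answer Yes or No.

A fast-forward from b1ec to 5c1a is possible iff b1ec is an ancestor of 5c1a.
Ancestors of 5c1a: {1c05, 5c1a, 933b}.
b1ec is not among them, so fast-forward is not possible.

No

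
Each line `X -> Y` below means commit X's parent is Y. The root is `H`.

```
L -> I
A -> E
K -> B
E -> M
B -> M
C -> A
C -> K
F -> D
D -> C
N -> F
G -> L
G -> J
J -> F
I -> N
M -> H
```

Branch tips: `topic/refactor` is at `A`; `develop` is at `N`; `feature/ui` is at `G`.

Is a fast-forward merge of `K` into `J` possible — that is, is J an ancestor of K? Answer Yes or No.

No

A fast-forward from J to K is possible iff J is an ancestor of K.
Ancestors of K: {B, H, K, M}.
J is not among them, so fast-forward is not possible.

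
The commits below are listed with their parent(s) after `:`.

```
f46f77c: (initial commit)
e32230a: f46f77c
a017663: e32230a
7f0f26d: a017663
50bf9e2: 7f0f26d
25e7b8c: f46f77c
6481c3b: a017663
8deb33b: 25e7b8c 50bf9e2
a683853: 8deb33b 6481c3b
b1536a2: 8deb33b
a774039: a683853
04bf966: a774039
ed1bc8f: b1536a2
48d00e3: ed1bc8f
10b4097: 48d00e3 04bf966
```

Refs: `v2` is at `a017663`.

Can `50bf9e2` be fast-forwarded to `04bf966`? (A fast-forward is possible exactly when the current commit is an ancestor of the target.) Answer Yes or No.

A fast-forward from 50bf9e2 to 04bf966 is possible iff 50bf9e2 is an ancestor of 04bf966.
Ancestors of 04bf966: {04bf966, 25e7b8c, 50bf9e2, 6481c3b, 7f0f26d, 8deb33b, a017663, a683853, a774039, e32230a, f46f77c}.
50bf9e2 is among them, so fast-forward is possible.

Yes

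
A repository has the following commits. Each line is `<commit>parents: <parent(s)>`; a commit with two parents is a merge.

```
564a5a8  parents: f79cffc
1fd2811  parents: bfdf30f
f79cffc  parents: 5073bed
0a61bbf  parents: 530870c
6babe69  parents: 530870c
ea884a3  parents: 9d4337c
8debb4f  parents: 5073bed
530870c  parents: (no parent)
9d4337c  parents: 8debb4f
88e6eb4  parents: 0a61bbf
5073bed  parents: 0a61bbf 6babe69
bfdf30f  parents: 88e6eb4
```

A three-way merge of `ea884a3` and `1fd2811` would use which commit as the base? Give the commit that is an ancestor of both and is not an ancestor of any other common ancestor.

0a61bbf

Ancestors of ea884a3: {0a61bbf, 5073bed, 530870c, 6babe69, 8debb4f, 9d4337c, ea884a3}.
Ancestors of 1fd2811: {0a61bbf, 1fd2811, 530870c, 88e6eb4, bfdf30f}.
Common ancestors: {0a61bbf, 530870c}.
Among these, 0a61bbf is not an ancestor of any other common ancestor — it is the merge base.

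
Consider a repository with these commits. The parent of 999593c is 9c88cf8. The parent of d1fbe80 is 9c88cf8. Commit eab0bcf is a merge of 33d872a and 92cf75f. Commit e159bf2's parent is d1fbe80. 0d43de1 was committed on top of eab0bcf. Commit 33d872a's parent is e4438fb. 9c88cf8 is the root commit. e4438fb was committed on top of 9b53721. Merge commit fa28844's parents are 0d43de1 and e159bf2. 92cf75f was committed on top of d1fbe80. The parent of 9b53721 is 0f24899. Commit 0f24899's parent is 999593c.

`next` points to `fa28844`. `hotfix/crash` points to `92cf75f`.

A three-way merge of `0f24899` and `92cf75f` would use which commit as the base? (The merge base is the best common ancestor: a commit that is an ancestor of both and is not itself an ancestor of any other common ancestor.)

Ancestors of 0f24899: {0f24899, 999593c, 9c88cf8}.
Ancestors of 92cf75f: {92cf75f, 9c88cf8, d1fbe80}.
Common ancestors: {9c88cf8}.
The only common ancestor is 9c88cf8, so it is the merge base.

9c88cf8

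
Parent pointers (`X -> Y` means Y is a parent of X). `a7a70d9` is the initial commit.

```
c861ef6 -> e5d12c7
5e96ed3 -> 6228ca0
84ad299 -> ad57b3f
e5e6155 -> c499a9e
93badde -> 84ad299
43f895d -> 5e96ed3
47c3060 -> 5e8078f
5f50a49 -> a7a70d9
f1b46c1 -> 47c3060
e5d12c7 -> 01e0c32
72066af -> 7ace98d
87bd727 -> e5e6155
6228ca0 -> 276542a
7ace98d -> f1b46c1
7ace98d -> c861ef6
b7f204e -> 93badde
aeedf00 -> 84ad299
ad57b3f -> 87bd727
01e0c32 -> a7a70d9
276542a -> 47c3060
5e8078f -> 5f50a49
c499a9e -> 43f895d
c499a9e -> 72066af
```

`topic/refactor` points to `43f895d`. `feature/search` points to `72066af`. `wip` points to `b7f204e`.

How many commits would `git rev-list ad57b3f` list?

Walking parent pointers from ad57b3f: reachable set = {01e0c32, 276542a, 43f895d, 47c3060, 5e8078f, 5e96ed3, 5f50a49, 6228ca0, 72066af, 7ace98d, 87bd727, a7a70d9, ad57b3f, c499a9e, c861ef6, e5d12c7, e5e6155, f1b46c1}.
That is 18 commits.

18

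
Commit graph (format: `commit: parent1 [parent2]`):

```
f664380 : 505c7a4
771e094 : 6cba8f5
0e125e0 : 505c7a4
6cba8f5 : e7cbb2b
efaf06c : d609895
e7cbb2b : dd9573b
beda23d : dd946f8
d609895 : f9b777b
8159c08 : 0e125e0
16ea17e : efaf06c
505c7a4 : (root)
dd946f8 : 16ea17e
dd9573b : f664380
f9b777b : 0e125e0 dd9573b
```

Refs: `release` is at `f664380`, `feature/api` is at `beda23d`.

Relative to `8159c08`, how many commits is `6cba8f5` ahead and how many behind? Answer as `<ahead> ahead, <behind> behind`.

4 ahead, 2 behind

Reachable from 6cba8f5: {505c7a4, 6cba8f5, dd9573b, e7cbb2b, f664380}.
Reachable from 8159c08: {0e125e0, 505c7a4, 8159c08}.
Only in 6cba8f5's history (ahead): {6cba8f5, dd9573b, e7cbb2b, f664380} — 4.
Only in 8159c08's history (behind): {0e125e0, 8159c08} — 2.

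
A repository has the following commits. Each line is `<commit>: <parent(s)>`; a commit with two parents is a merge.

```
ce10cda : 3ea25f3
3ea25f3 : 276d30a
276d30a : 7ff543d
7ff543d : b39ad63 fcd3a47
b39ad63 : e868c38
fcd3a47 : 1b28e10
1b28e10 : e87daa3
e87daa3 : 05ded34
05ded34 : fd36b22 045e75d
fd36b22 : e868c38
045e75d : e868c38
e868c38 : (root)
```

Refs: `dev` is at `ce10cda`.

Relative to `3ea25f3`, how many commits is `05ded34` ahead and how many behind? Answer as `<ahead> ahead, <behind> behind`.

Reachable from 05ded34: {045e75d, 05ded34, e868c38, fd36b22}.
Reachable from 3ea25f3: {045e75d, 05ded34, 1b28e10, 276d30a, 3ea25f3, 7ff543d, b39ad63, e868c38, e87daa3, fcd3a47, fd36b22}.
Only in 05ded34's history (ahead): {} — 0.
Only in 3ea25f3's history (behind): {1b28e10, 276d30a, 3ea25f3, 7ff543d, b39ad63, e87daa3, fcd3a47} — 7.

0 ahead, 7 behind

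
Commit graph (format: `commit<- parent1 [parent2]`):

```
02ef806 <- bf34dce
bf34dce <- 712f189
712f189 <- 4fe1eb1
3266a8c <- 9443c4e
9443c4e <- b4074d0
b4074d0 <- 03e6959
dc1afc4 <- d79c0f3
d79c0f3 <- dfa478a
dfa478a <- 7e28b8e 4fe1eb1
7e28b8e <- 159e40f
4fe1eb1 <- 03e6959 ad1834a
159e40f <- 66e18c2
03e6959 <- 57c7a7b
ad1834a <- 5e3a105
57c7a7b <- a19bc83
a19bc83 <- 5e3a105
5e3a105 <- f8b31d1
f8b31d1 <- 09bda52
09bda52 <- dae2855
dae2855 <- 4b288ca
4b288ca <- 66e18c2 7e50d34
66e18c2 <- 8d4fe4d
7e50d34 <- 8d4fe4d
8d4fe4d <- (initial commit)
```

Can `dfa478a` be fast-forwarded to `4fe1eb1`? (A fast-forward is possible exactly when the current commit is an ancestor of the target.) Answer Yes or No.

No

A fast-forward from dfa478a to 4fe1eb1 is possible iff dfa478a is an ancestor of 4fe1eb1.
Ancestors of 4fe1eb1: {03e6959, 09bda52, 4b288ca, 4fe1eb1, 57c7a7b, 5e3a105, 66e18c2, 7e50d34, 8d4fe4d, a19bc83, ad1834a, dae2855, f8b31d1}.
dfa478a is not among them, so fast-forward is not possible.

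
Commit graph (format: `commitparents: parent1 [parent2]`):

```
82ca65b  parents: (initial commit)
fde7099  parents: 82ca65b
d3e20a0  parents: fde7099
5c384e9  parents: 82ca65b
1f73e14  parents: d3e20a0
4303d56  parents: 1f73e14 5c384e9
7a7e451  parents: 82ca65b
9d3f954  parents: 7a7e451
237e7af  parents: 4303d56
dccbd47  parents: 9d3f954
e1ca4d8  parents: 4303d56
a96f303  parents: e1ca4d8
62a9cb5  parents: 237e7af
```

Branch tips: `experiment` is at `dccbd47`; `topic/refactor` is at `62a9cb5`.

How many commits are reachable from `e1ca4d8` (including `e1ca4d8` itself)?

7

Walking parent pointers from e1ca4d8: reachable set = {1f73e14, 4303d56, 5c384e9, 82ca65b, d3e20a0, e1ca4d8, fde7099}.
That is 7 commits.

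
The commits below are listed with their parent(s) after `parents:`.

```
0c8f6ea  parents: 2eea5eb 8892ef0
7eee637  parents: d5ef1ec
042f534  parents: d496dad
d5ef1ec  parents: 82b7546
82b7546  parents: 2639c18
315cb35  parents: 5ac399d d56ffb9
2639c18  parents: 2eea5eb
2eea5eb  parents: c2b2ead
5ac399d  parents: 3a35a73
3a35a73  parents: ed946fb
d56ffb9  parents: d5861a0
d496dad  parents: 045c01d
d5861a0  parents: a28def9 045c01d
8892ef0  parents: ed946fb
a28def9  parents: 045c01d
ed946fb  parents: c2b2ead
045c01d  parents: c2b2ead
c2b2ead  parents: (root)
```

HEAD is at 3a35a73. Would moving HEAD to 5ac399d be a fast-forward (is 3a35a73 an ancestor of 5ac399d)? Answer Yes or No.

A fast-forward from 3a35a73 to 5ac399d is possible iff 3a35a73 is an ancestor of 5ac399d.
Ancestors of 5ac399d: {3a35a73, 5ac399d, c2b2ead, ed946fb}.
3a35a73 is among them, so fast-forward is possible.

Yes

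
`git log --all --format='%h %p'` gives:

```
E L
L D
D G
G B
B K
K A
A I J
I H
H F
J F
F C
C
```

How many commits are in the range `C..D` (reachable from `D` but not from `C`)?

9

Reachable from D: {A, B, C, D, F, G, H, I, J, K}.
Reachable from C: {C}.
In D's history but not C's: {A, B, D, F, G, H, I, J, K} — 9 commits.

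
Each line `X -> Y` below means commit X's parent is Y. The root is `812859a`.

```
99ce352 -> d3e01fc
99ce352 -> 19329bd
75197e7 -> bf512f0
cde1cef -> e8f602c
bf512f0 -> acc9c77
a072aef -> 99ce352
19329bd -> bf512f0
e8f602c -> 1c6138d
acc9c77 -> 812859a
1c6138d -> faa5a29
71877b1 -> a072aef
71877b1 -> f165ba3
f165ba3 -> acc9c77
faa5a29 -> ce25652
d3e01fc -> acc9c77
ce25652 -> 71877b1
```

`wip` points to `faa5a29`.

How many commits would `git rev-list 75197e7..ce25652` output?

7

Reachable from ce25652: {19329bd, 71877b1, 812859a, 99ce352, a072aef, acc9c77, bf512f0, ce25652, d3e01fc, f165ba3}.
Reachable from 75197e7: {75197e7, 812859a, acc9c77, bf512f0}.
In ce25652's history but not 75197e7's: {19329bd, 71877b1, 99ce352, a072aef, ce25652, d3e01fc, f165ba3} — 7 commits.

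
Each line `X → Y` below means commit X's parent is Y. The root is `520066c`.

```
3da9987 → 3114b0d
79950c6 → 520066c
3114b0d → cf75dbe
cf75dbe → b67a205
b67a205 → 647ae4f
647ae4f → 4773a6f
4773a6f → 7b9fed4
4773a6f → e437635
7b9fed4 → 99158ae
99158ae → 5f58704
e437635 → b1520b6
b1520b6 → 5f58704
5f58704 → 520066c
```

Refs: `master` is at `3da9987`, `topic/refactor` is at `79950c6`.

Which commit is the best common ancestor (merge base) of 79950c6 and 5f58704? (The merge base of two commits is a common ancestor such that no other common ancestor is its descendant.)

520066c

Ancestors of 79950c6: {520066c, 79950c6}.
Ancestors of 5f58704: {520066c, 5f58704}.
Common ancestors: {520066c}.
The only common ancestor is 520066c, so it is the merge base.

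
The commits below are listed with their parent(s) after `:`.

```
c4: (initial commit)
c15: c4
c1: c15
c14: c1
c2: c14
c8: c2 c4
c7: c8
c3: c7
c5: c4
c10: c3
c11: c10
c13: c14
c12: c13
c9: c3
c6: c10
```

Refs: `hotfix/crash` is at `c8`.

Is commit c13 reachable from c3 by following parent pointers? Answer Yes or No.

No

Ancestors of c3: {c1, c14, c15, c2, c3, c4, c7, c8}.
c13 is not in that set, so it is not an ancestor of c3.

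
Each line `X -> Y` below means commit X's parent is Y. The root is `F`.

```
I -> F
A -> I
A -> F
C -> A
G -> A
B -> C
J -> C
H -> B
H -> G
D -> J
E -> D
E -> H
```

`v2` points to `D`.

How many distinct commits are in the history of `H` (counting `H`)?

7

Walking parent pointers from H: reachable set = {A, B, C, F, G, H, I}.
That is 7 commits.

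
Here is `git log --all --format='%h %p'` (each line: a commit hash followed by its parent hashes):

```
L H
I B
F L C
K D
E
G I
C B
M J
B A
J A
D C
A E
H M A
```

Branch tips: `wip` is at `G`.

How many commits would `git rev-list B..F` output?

Reachable from F: {A, B, C, E, F, H, J, L, M}.
Reachable from B: {A, B, E}.
In F's history but not B's: {C, F, H, J, L, M} — 6 commits.

6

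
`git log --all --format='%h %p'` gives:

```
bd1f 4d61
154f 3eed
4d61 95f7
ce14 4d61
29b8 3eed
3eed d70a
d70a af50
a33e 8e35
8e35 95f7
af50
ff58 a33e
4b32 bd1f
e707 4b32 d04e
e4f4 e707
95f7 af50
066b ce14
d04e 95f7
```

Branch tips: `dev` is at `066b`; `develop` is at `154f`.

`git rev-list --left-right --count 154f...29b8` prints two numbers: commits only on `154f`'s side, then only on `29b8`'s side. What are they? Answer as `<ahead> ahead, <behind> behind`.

1 ahead, 1 behind

Reachable from 154f: {154f, 3eed, af50, d70a}.
Reachable from 29b8: {29b8, 3eed, af50, d70a}.
Only in 154f's history (ahead): {154f} — 1.
Only in 29b8's history (behind): {29b8} — 1.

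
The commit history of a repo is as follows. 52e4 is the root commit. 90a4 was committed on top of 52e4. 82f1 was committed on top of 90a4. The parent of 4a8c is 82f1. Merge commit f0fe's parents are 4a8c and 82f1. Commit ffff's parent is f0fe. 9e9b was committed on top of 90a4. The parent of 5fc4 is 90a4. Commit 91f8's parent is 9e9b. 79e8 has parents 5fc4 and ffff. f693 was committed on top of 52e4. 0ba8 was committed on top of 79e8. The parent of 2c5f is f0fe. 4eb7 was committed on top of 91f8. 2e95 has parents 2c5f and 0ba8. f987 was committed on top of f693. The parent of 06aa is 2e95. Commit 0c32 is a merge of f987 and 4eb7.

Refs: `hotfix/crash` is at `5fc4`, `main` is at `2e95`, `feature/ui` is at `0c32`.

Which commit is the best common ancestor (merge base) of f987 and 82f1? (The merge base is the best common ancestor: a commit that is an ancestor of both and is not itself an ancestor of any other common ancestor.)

Ancestors of f987: {52e4, f693, f987}.
Ancestors of 82f1: {52e4, 82f1, 90a4}.
Common ancestors: {52e4}.
The only common ancestor is 52e4, so it is the merge base.

52e4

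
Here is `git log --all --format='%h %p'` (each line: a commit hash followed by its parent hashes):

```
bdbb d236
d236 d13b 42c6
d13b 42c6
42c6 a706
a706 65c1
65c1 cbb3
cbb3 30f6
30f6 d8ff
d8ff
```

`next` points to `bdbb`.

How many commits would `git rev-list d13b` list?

7

Walking parent pointers from d13b: reachable set = {30f6, 42c6, 65c1, a706, cbb3, d13b, d8ff}.
That is 7 commits.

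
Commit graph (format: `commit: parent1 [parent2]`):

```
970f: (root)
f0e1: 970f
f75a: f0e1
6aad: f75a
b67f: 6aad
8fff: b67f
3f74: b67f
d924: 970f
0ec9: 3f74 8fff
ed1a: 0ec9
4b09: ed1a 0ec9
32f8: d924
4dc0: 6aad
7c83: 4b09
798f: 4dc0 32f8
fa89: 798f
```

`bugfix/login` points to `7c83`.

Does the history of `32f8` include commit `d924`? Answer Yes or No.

Yes

Ancestors of 32f8 (commits reachable by following parents): {32f8, 970f, d924}.
d924 is in that set, so it is an ancestor of 32f8.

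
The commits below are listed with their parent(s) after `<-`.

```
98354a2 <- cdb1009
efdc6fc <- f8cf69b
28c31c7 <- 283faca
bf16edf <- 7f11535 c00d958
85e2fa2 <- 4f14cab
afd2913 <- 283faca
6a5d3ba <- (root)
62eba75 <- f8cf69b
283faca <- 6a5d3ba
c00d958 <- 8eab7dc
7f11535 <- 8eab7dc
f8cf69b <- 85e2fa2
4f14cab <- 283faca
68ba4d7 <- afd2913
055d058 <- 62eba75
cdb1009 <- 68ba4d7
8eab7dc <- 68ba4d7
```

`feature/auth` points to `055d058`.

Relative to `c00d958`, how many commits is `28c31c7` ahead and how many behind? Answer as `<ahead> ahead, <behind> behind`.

Reachable from 28c31c7: {283faca, 28c31c7, 6a5d3ba}.
Reachable from c00d958: {283faca, 68ba4d7, 6a5d3ba, 8eab7dc, afd2913, c00d958}.
Only in 28c31c7's history (ahead): {28c31c7} — 1.
Only in c00d958's history (behind): {68ba4d7, 8eab7dc, afd2913, c00d958} — 4.

1 ahead, 4 behind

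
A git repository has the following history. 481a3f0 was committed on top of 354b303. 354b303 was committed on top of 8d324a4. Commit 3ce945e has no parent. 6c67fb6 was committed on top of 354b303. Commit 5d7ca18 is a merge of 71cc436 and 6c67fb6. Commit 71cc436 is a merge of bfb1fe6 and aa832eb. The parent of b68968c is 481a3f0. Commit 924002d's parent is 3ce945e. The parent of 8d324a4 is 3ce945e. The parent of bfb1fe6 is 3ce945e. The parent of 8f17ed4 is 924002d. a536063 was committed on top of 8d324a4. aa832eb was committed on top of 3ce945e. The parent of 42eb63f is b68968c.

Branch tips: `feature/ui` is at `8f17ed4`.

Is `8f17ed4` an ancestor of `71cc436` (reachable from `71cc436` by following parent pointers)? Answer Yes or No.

No

Ancestors of 71cc436: {3ce945e, 71cc436, aa832eb, bfb1fe6}.
8f17ed4 is not in that set, so it is not an ancestor of 71cc436.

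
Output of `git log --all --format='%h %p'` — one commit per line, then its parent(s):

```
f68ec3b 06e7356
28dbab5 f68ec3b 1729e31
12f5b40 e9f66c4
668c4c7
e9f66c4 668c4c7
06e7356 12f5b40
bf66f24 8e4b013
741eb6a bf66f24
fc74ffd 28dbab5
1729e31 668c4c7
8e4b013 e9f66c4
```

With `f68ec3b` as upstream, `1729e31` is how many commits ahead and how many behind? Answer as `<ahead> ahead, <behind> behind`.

1 ahead, 4 behind

Reachable from 1729e31: {1729e31, 668c4c7}.
Reachable from f68ec3b: {06e7356, 12f5b40, 668c4c7, e9f66c4, f68ec3b}.
Only in 1729e31's history (ahead): {1729e31} — 1.
Only in f68ec3b's history (behind): {06e7356, 12f5b40, e9f66c4, f68ec3b} — 4.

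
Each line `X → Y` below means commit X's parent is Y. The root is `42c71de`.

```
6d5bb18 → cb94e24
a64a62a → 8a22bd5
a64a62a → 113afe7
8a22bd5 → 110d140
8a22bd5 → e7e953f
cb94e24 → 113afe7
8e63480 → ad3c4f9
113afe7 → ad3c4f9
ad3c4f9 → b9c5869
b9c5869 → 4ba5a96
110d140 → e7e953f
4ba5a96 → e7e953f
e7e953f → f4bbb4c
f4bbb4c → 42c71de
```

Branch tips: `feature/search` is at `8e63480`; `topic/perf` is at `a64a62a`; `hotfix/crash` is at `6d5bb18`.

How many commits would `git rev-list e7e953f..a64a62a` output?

7

Reachable from a64a62a: {110d140, 113afe7, 42c71de, 4ba5a96, 8a22bd5, a64a62a, ad3c4f9, b9c5869, e7e953f, f4bbb4c}.
Reachable from e7e953f: {42c71de, e7e953f, f4bbb4c}.
In a64a62a's history but not e7e953f's: {110d140, 113afe7, 4ba5a96, 8a22bd5, a64a62a, ad3c4f9, b9c5869} — 7 commits.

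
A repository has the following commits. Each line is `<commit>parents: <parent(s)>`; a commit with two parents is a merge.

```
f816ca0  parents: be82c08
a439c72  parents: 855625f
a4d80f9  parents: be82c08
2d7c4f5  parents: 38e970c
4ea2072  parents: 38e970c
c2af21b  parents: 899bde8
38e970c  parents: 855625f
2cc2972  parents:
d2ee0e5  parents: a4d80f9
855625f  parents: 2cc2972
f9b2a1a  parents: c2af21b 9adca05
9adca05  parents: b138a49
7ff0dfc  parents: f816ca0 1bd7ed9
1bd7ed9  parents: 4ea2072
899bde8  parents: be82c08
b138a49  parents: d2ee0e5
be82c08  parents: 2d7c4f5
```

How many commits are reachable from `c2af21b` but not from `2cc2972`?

Reachable from c2af21b: {2cc2972, 2d7c4f5, 38e970c, 855625f, 899bde8, be82c08, c2af21b}.
Reachable from 2cc2972: {2cc2972}.
In c2af21b's history but not 2cc2972's: {2d7c4f5, 38e970c, 855625f, 899bde8, be82c08, c2af21b} — 6 commits.

6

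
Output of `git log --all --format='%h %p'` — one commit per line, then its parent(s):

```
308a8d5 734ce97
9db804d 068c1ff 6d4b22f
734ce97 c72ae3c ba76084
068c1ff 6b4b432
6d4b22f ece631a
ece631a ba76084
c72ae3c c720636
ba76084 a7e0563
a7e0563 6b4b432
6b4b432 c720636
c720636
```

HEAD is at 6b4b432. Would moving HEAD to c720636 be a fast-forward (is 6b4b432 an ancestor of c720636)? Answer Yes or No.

A fast-forward from 6b4b432 to c720636 is possible iff 6b4b432 is an ancestor of c720636.
Ancestors of c720636: {c720636}.
6b4b432 is not among them, so fast-forward is not possible.

No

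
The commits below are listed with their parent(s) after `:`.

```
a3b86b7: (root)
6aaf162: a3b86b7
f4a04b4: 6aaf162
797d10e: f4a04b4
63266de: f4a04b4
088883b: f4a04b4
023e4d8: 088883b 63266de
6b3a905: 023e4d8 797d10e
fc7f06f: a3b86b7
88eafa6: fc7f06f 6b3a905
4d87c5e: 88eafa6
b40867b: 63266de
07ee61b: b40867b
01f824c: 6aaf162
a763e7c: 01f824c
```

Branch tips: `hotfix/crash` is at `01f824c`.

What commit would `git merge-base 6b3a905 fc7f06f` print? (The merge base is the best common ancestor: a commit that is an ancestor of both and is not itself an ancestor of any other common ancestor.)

a3b86b7

Ancestors of 6b3a905: {023e4d8, 088883b, 63266de, 6aaf162, 6b3a905, 797d10e, a3b86b7, f4a04b4}.
Ancestors of fc7f06f: {a3b86b7, fc7f06f}.
Common ancestors: {a3b86b7}.
The only common ancestor is a3b86b7, so it is the merge base.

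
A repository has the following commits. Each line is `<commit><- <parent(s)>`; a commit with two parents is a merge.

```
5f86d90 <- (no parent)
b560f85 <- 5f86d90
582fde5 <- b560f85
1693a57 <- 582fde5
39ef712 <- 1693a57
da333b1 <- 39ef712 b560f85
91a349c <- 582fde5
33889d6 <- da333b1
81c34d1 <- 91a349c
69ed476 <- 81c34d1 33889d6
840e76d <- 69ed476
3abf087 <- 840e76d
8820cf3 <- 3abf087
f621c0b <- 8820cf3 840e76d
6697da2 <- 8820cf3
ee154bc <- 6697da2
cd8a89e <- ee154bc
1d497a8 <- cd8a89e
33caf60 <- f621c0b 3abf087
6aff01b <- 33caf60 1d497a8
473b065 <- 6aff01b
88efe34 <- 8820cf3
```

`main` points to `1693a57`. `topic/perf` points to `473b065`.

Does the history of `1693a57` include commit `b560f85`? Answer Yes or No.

Yes

Ancestors of 1693a57 (commits reachable by following parents): {1693a57, 582fde5, 5f86d90, b560f85}.
b560f85 is in that set, so it is an ancestor of 1693a57.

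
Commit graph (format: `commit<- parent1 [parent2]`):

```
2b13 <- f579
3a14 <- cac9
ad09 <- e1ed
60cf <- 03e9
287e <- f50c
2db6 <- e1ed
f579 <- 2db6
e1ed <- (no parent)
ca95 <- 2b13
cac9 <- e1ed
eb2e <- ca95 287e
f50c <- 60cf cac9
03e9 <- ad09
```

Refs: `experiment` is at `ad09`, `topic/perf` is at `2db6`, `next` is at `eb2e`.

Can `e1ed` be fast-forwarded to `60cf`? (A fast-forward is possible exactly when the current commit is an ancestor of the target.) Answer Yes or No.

Yes

A fast-forward from e1ed to 60cf is possible iff e1ed is an ancestor of 60cf.
Ancestors of 60cf: {03e9, 60cf, ad09, e1ed}.
e1ed is among them, so fast-forward is possible.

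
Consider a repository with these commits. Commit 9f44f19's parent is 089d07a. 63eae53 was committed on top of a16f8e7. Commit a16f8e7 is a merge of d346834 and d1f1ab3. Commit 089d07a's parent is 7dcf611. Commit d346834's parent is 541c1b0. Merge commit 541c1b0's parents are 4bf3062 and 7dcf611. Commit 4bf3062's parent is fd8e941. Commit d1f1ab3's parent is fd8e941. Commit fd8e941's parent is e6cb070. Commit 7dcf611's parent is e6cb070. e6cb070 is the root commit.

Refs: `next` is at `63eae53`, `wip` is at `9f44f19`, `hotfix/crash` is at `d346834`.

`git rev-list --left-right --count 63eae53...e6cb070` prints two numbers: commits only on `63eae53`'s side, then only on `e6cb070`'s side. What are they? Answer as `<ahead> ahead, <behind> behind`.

8 ahead, 0 behind

Reachable from 63eae53: {4bf3062, 541c1b0, 63eae53, 7dcf611, a16f8e7, d1f1ab3, d346834, e6cb070, fd8e941}.
Reachable from e6cb070: {e6cb070}.
Only in 63eae53's history (ahead): {4bf3062, 541c1b0, 63eae53, 7dcf611, a16f8e7, d1f1ab3, d346834, fd8e941} — 8.
Only in e6cb070's history (behind): {} — 0.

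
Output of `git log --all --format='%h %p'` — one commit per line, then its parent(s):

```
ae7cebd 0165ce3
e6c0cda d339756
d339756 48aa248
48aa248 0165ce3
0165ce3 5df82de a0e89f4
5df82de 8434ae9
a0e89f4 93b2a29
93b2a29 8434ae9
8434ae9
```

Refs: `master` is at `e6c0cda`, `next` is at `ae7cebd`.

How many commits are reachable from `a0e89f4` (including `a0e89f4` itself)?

3

Walking parent pointers from a0e89f4: reachable set = {8434ae9, 93b2a29, a0e89f4}.
That is 3 commits.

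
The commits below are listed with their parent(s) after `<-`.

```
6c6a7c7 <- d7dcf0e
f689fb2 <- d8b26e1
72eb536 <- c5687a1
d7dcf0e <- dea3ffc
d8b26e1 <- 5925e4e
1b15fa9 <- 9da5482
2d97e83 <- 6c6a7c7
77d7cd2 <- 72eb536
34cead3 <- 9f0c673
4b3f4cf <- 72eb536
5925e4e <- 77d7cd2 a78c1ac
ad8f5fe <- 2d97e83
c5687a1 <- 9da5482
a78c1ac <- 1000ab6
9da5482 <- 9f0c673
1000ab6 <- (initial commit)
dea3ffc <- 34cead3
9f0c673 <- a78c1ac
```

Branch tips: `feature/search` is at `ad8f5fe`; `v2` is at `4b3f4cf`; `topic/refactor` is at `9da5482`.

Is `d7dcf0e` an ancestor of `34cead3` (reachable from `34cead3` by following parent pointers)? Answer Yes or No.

Ancestors of 34cead3: {1000ab6, 34cead3, 9f0c673, a78c1ac}.
d7dcf0e is not in that set, so it is not an ancestor of 34cead3.

No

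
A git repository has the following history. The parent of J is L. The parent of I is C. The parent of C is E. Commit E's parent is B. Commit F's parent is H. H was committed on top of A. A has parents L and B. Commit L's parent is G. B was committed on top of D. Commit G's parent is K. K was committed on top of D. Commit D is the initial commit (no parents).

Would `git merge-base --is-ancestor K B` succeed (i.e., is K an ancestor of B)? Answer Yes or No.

Ancestors of B: {B, D}.
K is not in that set, so it is not an ancestor of B.

No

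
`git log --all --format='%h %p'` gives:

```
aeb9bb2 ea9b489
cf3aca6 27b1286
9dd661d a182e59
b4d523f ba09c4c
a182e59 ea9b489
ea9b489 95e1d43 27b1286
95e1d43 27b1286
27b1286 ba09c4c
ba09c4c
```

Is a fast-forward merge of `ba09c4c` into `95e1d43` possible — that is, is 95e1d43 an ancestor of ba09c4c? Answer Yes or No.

No

A fast-forward from 95e1d43 to ba09c4c is possible iff 95e1d43 is an ancestor of ba09c4c.
Ancestors of ba09c4c: {ba09c4c}.
95e1d43 is not among them, so fast-forward is not possible.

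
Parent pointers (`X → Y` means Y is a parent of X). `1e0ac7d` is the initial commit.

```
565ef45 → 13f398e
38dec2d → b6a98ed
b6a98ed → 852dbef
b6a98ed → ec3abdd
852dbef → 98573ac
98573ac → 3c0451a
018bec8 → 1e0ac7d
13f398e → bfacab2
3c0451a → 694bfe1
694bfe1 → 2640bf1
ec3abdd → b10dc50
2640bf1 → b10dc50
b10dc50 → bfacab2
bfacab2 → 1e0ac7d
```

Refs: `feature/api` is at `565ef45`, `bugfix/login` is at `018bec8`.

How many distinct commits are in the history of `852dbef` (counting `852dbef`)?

Walking parent pointers from 852dbef: reachable set = {1e0ac7d, 2640bf1, 3c0451a, 694bfe1, 852dbef, 98573ac, b10dc50, bfacab2}.
That is 8 commits.

8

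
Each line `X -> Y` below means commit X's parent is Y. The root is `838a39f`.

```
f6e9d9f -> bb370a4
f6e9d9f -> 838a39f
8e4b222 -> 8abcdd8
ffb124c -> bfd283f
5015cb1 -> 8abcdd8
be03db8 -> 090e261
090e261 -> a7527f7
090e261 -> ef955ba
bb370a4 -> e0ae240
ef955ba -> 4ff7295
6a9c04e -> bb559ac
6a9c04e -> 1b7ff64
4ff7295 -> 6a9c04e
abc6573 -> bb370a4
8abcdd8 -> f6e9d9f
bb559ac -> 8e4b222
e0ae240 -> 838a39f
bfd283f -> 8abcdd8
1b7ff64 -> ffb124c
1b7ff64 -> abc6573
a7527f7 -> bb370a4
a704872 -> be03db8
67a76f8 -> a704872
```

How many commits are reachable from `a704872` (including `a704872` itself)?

Walking parent pointers from a704872: reachable set = {090e261, 1b7ff64, 4ff7295, 6a9c04e, 838a39f, 8abcdd8, 8e4b222, a704872, a7527f7, abc6573, bb370a4, bb559ac, be03db8, bfd283f, e0ae240, ef955ba, f6e9d9f, ffb124c}.
That is 18 commits.

18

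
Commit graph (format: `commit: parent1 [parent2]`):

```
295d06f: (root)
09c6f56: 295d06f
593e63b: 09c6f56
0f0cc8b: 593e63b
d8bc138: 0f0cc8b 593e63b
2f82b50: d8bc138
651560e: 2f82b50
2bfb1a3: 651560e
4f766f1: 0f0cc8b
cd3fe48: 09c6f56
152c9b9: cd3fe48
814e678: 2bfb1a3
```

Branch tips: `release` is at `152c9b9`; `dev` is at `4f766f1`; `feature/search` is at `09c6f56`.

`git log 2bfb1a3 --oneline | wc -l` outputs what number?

Walking parent pointers from 2bfb1a3: reachable set = {09c6f56, 0f0cc8b, 295d06f, 2bfb1a3, 2f82b50, 593e63b, 651560e, d8bc138}.
That is 8 commits.

8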